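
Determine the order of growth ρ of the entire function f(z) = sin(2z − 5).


sin(w) is a linear combination of e^{iw} and e^{−iw} (or e^w, e^{−w} in the hyperbolic case), so |sin(w)| ≤ e^{|w|}. With w = 2z − 5, |w| ≤ 2|z| + 5 = 2r + 5 on |z| = r, giving M(r) ≤ e^{2r + 5}, so ρ ≤ 1. On a suitable ray (z = it for sin/cos; z = t for sinh/cosh, t real → ∞), |sin(2z − 5)| grows like e^{2|t|}/2, so ρ ≥ 1. Hence ρ = 1.
Therefore ρ = 1.

Order ρ = 1.


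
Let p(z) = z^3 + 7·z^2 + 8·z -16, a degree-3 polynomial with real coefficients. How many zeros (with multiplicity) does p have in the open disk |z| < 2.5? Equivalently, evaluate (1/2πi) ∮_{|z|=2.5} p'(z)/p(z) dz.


The zeros of p are: -4, -4, 1.
Their magnitudes are: 4, 4, 1.
Zeros with |z| < R = 2.5: 1.
Count = 1.
By the argument principle, (1/2πi) ∮_{|z|=R} p'(z)/p(z) dz equals exactly this count.

Number of zeros inside |z| < 2.5: 1.


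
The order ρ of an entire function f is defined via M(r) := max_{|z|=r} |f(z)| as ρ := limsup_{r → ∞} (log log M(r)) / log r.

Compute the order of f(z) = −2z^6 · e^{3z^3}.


M(r) = max_{|z|=r} |-2|·|z|^6·|e^{3z^3}| = 2·r^6 · e^{3r^3} (the factors attain their maxima compatibly on |z|=r). Then log M(r) = log 2 + 6·log r + 3r^3, dominated by the last term, so log log M(r) ~ 3·log r. The polynomial factor -2z^6 contributes only a log r term and does not affect the order. ρ = 3.
Therefore ρ = 3.

Order ρ = 3.


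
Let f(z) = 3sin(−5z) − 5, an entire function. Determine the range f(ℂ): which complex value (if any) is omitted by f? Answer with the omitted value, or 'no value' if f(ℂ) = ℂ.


Little Picard bounds the complement of f(ℂ) to at most one point.
sin is entire and surjective onto ℂ: for every w ∈ ℂ, sin(ζ) = w has a solution ζ ∈ ℂ (e.g., via the complex inverse arcsin). With ζ = −5z this gives z = ζ/(-5). Then 3·sin(−5z) takes every value in 3·ℂ = ℂ, and adding -5 is a bijection of ℂ. So f is surjective and omits no value. (Note: only on the real line is sin bounded by [−1, 1].)

Omitted value: no value.


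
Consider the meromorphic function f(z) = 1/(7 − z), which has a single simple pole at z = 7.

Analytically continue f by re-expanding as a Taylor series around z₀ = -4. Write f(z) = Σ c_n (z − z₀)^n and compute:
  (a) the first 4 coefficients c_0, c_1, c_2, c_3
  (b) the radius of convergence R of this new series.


Let w = z − z₀, so z = z₀ + w.
Then 7 − z = 7 − (z₀ + w) = (7 − z₀) − w = 11 − w.
f(z) = 1/(11 − w) = (1/(11)) · 1/(1 − w/(11)) = Σ_{n≥0} w^n / (11)^(n+1).
So c_n = 1/(11)^(n+1):
  c_0 = 1/(11)^1 = 1/11.
  c_1 = 1/(11)^2 = 1/121.
  c_2 = 1/(11)^3 = 1/1331.
  c_3 = 1/(11)^4 = 1/14641.
The series is valid for |w/d| < 1, i.e. |z − z₀| < |d|.
Radius of convergence: R = |7 − z₀| = |11| = 11 (distance from z₀ to the singularity z = 7).

c_0 = 1/11, c_1 = 1/121, c_2 = 1/1331, c_3 = 1/14641; R = 11.


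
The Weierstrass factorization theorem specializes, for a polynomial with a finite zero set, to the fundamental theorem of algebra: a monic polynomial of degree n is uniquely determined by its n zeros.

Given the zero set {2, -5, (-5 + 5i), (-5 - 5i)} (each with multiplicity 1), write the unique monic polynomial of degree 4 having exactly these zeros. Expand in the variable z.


The polynomial is p(z) = ∏_{α ∈ S} (z − α), where S = {2, -5, (-5 + 5i), (-5 - 5i)}.
Expanding the product yields: p(z) = z^4 + 13·z^3 + 70·z^2 + 50·z -500.
Note conjugate pairs combine to real quadratics: (z − (-5+5i))(z − (-5−5i)) = z² + 10z + 50.
The resulting polynomial has degree 4 and real coefficients as required.

p(z) = z^4 + 13·z^3 + 70·z^2 + 50·z -500.


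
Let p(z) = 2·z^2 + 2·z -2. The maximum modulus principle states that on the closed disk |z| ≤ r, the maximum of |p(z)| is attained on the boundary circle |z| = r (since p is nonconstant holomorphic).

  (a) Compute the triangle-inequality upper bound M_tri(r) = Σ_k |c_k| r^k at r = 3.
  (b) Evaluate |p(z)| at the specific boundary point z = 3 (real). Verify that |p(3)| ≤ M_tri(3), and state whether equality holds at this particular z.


Coefficients: c_0 = -2, c_1 = 2, c_2 = 2. Radius r = 3.
Part (a). Triangle bound: M_tri(r) = Σ_k |c_k| r^k
  = |-2|·3^0 + |2|·3^1 + |2|·3^2
  = 2 + 6 + 18 = 26.
This bounds M(r) := max_{|z|=r} |p(z)| from above; equality holds iff all terms c_k z^k can be made to align in phase at a single z on |z|=r.
Part (b). At z = 3 (real, on the circle |z| = r):
  p(3) = (-2)·3^0 + (2)·3^1 + (2)·3^2 = 22.
  |p(3)| = 22.
Check: |p(3)| = 22 ≤ 26 = M_tri(3). ✓ Equality does not hold at z = 3 (the coefficients have mixed signs, so the terms do not all align in phase there).

M_tri(3) = 26; |p(3)| = 22; equality at z=3: no.


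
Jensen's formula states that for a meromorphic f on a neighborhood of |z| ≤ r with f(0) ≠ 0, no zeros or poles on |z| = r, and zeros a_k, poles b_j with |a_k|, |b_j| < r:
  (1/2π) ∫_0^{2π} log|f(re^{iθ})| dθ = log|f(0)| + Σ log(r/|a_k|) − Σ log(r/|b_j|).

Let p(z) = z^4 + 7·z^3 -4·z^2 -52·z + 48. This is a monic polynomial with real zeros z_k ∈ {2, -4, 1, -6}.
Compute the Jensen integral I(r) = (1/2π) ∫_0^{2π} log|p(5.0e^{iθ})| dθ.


Zeros: -6, -4, 1, 2; r = 5.0.
Inside |z| < r: -4, 1, 2. Outside (|z| ≥ r): -6.
p(0) = 48, so log|p(0)| = log(48) = 3.8712.
Apply Jensen: I(r) = log|p(0)| + Σ_k log(r/|z_k|), summed over zeros inside |z| < r.
  log(r/|z_k|) for z_k = 2: log(5.0/2) = 0.9163
  log(r/|z_k|) for z_k = -4: log(5.0/4) = 0.2231
  log(r/|z_k|) for z_k = 1: log(5.0/1) = 1.6094
  Outside zeros (-6) contribute nothing to the Jensen sum.
Sum over inside zeros: 2.7489.
I(r) = log|p(0)| + (inside sum) = 3.8712 + 2.7489 = 6.6201.
Note: since some zeros are outside |z| ≤ r, the simplified n·log(r) form does NOT apply — only the inside zeros contribute.

I(r) ≈ 6.6201.


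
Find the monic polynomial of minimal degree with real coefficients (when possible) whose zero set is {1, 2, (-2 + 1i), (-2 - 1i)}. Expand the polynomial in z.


The polynomial is p(z) = ∏_{α ∈ S} (z − α), where S = {1, 2, (-2 + 1i), (-2 - 1i)}.
Expanding the product yields: p(z) = z^4 + z^3 -5·z^2 -7·z + 10.
Note conjugate pairs combine to real quadratics: (z − (-2+1i))(z − (-2−1i)) = z² + 4z + 5.
The resulting polynomial has degree 4 and real coefficients as required.

p(z) = z^4 + z^3 -5·z^2 -7·z + 10.


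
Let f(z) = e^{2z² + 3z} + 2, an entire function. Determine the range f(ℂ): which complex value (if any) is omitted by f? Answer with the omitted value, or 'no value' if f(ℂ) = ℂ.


Little Picard bounds the complement of f(ℂ) to at most one point.
The exponent g(z) = 2z² + 3z is a nonconstant polynomial, hence surjective onto ℂ. So e^{g(z)} takes every value in {e^w : w ∈ ℂ} = ℂ ∖ {0}. Adding 2 shifts the range to ℂ ∖ {2}. f omits exactly 2.

Omitted value: 2.


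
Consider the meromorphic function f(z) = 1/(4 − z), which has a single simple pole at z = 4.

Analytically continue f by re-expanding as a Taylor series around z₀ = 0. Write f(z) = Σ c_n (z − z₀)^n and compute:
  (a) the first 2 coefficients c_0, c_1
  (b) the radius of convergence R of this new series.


Let w = z − z₀, so z = z₀ + w.
Then 4 − z = 4 − (z₀ + w) = (4 − z₀) − w = 4 − w.
f(z) = 1/(4 − w) = (1/(4)) · 1/(1 − w/(4)) = Σ_{n≥0} w^n / (4)^(n+1).
So c_n = 1/(4)^(n+1):
  c_0 = 1/(4)^1 = 1/4.
  c_1 = 1/(4)^2 = 1/16.
The series is valid for |w/d| < 1, i.e. |z − z₀| < |d|.
Radius of convergence: R = |4 − z₀| = |4| = 4 (distance from z₀ to the singularity z = 4).

c_0 = 1/4, c_1 = 1/16; R = 4.


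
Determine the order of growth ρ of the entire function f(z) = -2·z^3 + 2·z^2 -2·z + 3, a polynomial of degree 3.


|f(z)| ≤ Σ|c_k|·r^k = O(r^3) as r → ∞. Polynomial growth is O(e^{r^ε}) for every ε > 0 (since r^3/e^{r^ε} → 0), so ρ ≤ ε for all ε > 0, i.e. ρ = 0. Every nonconstant polynomial has order 0.
Therefore ρ = 0.

Order ρ = 0.


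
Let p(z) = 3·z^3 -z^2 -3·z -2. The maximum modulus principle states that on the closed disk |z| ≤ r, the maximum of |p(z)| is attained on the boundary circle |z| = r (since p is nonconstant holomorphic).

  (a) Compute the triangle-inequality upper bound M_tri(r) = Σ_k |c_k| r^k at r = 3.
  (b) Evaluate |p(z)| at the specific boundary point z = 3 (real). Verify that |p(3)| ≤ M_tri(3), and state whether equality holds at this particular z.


Coefficients: c_0 = -2, c_1 = -3, c_2 = -1, c_3 = 3. Radius r = 3.
Part (a). Triangle bound: M_tri(r) = Σ_k |c_k| r^k
  = |-2|·3^0 + |-3|·3^1 + |-1|·3^2 + |3|·3^3
  = 2 + 9 + 9 + 81 = 101.
This bounds M(r) := max_{|z|=r} |p(z)| from above; equality holds iff all terms c_k z^k can be made to align in phase at a single z on |z|=r.
Part (b). At z = 3 (real, on the circle |z| = r):
  p(3) = (-2)·3^0 + (-3)·3^1 + (-1)·3^2 + (3)·3^3 = 61.
  |p(3)| = 61.
Check: |p(3)| = 61 ≤ 101 = M_tri(3). ✓ Equality does not hold at z = 3 (the coefficients have mixed signs, so the terms do not all align in phase there).

M_tri(3) = 101; |p(3)| = 61; equality at z=3: no.


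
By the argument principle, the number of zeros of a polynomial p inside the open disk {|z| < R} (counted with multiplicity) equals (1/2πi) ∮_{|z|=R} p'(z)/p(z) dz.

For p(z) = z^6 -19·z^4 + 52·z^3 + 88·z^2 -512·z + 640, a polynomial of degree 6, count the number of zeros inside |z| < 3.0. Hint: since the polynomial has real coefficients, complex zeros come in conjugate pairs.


The zeros of p are: (2 + 2i), (2 - 2i), -4, (2 + 1i), (2 - 1i), -4.
Their magnitudes are: 2.828, 2.828, 4, 2.236, 2.236, 4.
Zeros with |z| < R = 3.0: (2 + 2i), (2 - 2i), (2 + 1i), (2 - 1i).
Count = 4.
By the argument principle, (1/2πi) ∮_{|z|=R} p'(z)/p(z) dz equals exactly this count.

Number of zeros inside |z| < 3.0: 4.


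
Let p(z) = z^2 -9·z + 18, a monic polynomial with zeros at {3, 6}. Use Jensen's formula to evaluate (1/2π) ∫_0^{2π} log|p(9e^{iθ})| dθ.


Zeros: 3, 6; r = 9.
Inside |z| < r: 3, 6. Outside (|z| ≥ r): ∅.
p(0) = 18, so log|p(0)| = log(18) = 2.8904.
Apply Jensen: I(r) = log|p(0)| + Σ_k log(r/|z_k|), summed over zeros inside |z| < r.
  log(r/|z_k|) for z_k = 3: log(9/3) = 1.0986
  log(r/|z_k|) for z_k = 6: log(9/6) = 0.4055
Sum over inside zeros: 1.5041.
I(r) = log|p(0)| + (inside sum) = 2.8904 + 1.5041 = 4.3944.
Closed form (all zeros inside, monic): I(r) = n·log(r) = 2·log(9) = 4.3944. ✓

I(r) ≈ 4.3944.


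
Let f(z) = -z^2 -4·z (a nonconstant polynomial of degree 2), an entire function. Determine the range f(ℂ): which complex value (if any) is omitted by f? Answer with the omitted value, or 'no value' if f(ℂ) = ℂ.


Little Picard bounds the complement of f(ℂ) to at most one point.
For every w ∈ ℂ, the equation p(z) − w = 0 is a nonconstant polynomial in z and hence has at least one root by the fundamental theorem of algebra. So p is surjective onto ℂ, omitting no value.

Omitted value: no value.


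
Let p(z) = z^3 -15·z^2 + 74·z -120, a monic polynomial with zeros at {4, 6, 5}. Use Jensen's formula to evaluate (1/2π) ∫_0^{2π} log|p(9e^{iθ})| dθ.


Zeros: 4, 5, 6; r = 9.
Inside |z| < r: 4, 5, 6. Outside (|z| ≥ r): ∅.
p(0) = -120, so log|p(0)| = log(120) = 4.7875.
Apply Jensen: I(r) = log|p(0)| + Σ_k log(r/|z_k|), summed over zeros inside |z| < r.
  log(r/|z_k|) for z_k = 4: log(9/4) = 0.8109
  log(r/|z_k|) for z_k = 6: log(9/6) = 0.4055
  log(r/|z_k|) for z_k = 5: log(9/5) = 0.5878
Sum over inside zeros: 1.8042.
I(r) = log|p(0)| + (inside sum) = 4.7875 + 1.8042 = 6.5917.
Closed form (all zeros inside, monic): I(r) = n·log(r) = 3·log(9) = 6.5917. ✓

I(r) ≈ 6.5917.


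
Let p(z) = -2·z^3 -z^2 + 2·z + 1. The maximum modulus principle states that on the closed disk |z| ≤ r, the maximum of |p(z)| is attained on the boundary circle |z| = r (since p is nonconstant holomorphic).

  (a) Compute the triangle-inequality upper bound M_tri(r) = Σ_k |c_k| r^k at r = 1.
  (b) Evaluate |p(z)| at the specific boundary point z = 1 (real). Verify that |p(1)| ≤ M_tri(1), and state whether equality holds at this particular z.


Coefficients: c_0 = 1, c_1 = 2, c_2 = -1, c_3 = -2. Radius r = 1.
Part (a). Triangle bound: M_tri(r) = Σ_k |c_k| r^k
  = |1|·1^0 + |2|·1^1 + |-1|·1^2 + |-2|·1^3
  = 1 + 2 + 1 + 2 = 6.
This bounds M(r) := max_{|z|=r} |p(z)| from above; equality holds iff all terms c_k z^k can be made to align in phase at a single z on |z|=r.
Part (b). At z = 1 (real, on the circle |z| = r):
  p(1) = (1)·1^0 + (2)·1^1 + (-1)·1^2 + (-2)·1^3 = 0.
  |p(1)| = 0.
Check: |p(1)| = 0 ≤ 6 = M_tri(1). ✓ Equality does not hold at z = 1 (the coefficients have mixed signs, so the terms do not all align in phase there).

M_tri(1) = 6; |p(1)| = 0; equality at z=1: no.


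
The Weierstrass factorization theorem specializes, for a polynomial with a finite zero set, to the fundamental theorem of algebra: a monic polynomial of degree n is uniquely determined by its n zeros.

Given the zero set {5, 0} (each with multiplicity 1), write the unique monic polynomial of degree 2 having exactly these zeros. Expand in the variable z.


The polynomial is p(z) = ∏_{α ∈ S} (z − α), where S = {5, 0}.
Expanding the product yields: p(z) = z^2 -5·z.
The resulting polynomial has degree 2 and real coefficients as required.

p(z) = z^2 -5·z.


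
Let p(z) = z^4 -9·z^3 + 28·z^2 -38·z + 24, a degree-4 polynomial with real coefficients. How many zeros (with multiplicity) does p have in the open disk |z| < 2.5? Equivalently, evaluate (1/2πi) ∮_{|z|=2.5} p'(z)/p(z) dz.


The zeros of p are: (1 + 1i), (1 - 1i), 3, 4.
Their magnitudes are: 1.414, 1.414, 3, 4.
Zeros with |z| < R = 2.5: (1 + 1i), (1 - 1i).
Count = 2.
By the argument principle, (1/2πi) ∮_{|z|=R} p'(z)/p(z) dz equals exactly this count.

Number of zeros inside |z| < 2.5: 2.


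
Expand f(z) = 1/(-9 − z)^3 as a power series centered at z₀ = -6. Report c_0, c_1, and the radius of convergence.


Let w = z − z₀, so z = z₀ + w.
Then -9 − z = -9 − (z₀ + w) = (-9 − z₀) − w = -3 − w.
f(z) = 1/(-3 − w)^3 = (1/(-3)^3) · (1 − w/(-3))^{−3}.
By the binomial series (1−u)^{−3} = Σ_{n≥0} C(n+2, 2) u^n for |u|<1, with u = w/(-3):
  c_n = C(n+2, 2) / (-3)^(n+3).
  c_0 = 1/(-3)^3 = -1/27.
  c_1 = 3/(-3)^4 = 1/27.
The series is valid for |w/d| < 1, i.e. |z − z₀| < |d|.
Radius of convergence: R = |-9 − z₀| = |-3| = 3 (distance from z₀ to the singularity z = -9).

c_0 = -1/27, c_1 = 1/27; R = 3.


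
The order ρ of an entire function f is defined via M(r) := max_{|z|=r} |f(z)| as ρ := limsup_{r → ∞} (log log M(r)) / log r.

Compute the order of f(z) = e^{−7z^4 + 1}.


|e^{−7z^4 + 1}| = e^{Re(-7·z^4) + 1} ≤ e^{7|z|^4 + 1} = e^{7r^4 + 1} on |z| = r, so ρ ≤ 4. Choosing z on |z|=r so that -7·z^4 is real positive (always possible by picking arg z appropriately) gives |f(z)| = e^{7r^4 + 1}, matching the bound. The additive constant 1 does not affect log log M(r) ~ 4·log r. Hence ρ = 4.
Therefore ρ = 4.

Order ρ = 4.


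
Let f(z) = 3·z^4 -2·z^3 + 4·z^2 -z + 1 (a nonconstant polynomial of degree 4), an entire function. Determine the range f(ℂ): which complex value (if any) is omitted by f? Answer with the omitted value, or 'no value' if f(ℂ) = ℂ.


Little Picard bounds the complement of f(ℂ) to at most one point.
For every w ∈ ℂ, the equation p(z) − w = 0 is a nonconstant polynomial in z and hence has at least one root by the fundamental theorem of algebra. So p is surjective onto ℂ, omitting no value.

Omitted value: no value.


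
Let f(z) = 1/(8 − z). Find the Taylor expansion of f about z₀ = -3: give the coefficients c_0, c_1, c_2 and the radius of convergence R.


Let w = z − z₀, so z = z₀ + w.
Then 8 − z = 8 − (z₀ + w) = (8 − z₀) − w = 11 − w.
f(z) = 1/(11 − w) = (1/(11)) · 1/(1 − w/(11)) = Σ_{n≥0} w^n / (11)^(n+1).
So c_n = 1/(11)^(n+1):
  c_0 = 1/(11)^1 = 1/11.
  c_1 = 1/(11)^2 = 1/121.
  c_2 = 1/(11)^3 = 1/1331.
The series is valid for |w/d| < 1, i.e. |z − z₀| < |d|.
Radius of convergence: R = |8 − z₀| = |11| = 11 (distance from z₀ to the singularity z = 8).

c_0 = 1/11, c_1 = 1/121, c_2 = 1/1331; R = 11.


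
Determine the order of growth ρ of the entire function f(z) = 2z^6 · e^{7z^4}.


M(r) = max_{|z|=r} |2|·|z|^6·|e^{7z^4}| = 2·r^6 · e^{7r^4} (the factors attain their maxima compatibly on |z|=r). Then log M(r) = log 2 + 6·log r + 7r^4, dominated by the last term, so log log M(r) ~ 4·log r. The polynomial factor 2z^6 contributes only a log r term and does not affect the order. ρ = 4.
Therefore ρ = 4.

Order ρ = 4.


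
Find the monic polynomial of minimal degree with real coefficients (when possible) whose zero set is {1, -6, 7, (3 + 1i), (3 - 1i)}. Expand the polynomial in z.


The polynomial is p(z) = ∏_{α ∈ S} (z − α), where S = {1, -6, 7, (3 + 1i), (3 - 1i)}.
Expanding the product yields: p(z) = z^5 -8·z^4 -19·z^3 + 268·z^2 -662·z + 420.
Note conjugate pairs combine to real quadratics: (z − (3+1i))(z − (3−1i)) = z² − 6z + 10.
The resulting polynomial has degree 5 and real coefficients as required.

p(z) = z^5 -8·z^4 -19·z^3 + 268·z^2 -662·z + 420.


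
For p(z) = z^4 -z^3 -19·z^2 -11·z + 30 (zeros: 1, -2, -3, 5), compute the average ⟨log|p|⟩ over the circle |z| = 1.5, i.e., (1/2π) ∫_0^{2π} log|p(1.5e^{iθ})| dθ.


Zeros: -3, -2, 1, 5; r = 1.5.
Inside |z| < r: 1. Outside (|z| ≥ r): -3, -2, 5.
p(0) = 30, so log|p(0)| = log(30) = 3.4012.
Apply Jensen: I(r) = log|p(0)| + Σ_k log(r/|z_k|), summed over zeros inside |z| < r.
  log(r/|z_k|) for z_k = 1: log(1.5/1) = 0.4055
  Outside zeros (-3, -2, 5) contribute nothing to the Jensen sum.
Sum over inside zeros: 0.4055.
I(r) = log|p(0)| + (inside sum) = 3.4012 + 0.4055 = 3.8067.
Note: since some zeros are outside |z| ≤ r, the simplified n·log(r) form does NOT apply — only the inside zeros contribute.

I(r) ≈ 3.8067.


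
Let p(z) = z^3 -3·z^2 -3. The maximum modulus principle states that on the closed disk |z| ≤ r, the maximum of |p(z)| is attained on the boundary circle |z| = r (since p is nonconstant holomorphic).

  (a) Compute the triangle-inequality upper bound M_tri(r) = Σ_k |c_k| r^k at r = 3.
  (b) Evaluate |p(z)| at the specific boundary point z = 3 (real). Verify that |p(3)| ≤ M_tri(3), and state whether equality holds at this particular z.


Coefficients: c_0 = -3, c_1 = 0, c_2 = -3, c_3 = 1. Radius r = 3.
Part (a). Triangle bound: M_tri(r) = Σ_k |c_k| r^k
  = |-3|·3^0 + |0|·3^1 + |-3|·3^2 + |1|·3^3
  = 3 + 0 + 27 + 27 = 57.
This bounds M(r) := max_{|z|=r} |p(z)| from above; equality holds iff all terms c_k z^k can be made to align in phase at a single z on |z|=r.
Part (b). At z = 3 (real, on the circle |z| = r):
  p(3) = (-3)·3^0 + (0)·3^1 + (-3)·3^2 + (1)·3^3 = -3.
  |p(3)| = 3.
Check: |p(3)| = 3 ≤ 57 = M_tri(3). ✓ Equality does not hold at z = 3 (the coefficients have mixed signs, so the terms do not all align in phase there).

M_tri(3) = 57; |p(3)| = 3; equality at z=3: no.


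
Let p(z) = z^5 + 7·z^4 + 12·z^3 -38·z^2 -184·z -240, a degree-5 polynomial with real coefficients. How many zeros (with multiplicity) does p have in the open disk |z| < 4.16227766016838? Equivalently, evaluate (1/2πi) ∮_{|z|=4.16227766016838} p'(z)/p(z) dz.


The zeros of p are: (-3 + 1i), (-3 - 1i), (-2 + 2i), (-2 - 2i), 3.
Their magnitudes are: 3.162, 3.162, 2.828, 2.828, 3.
Zeros with |z| < R = 4.16227766016838: (-3 + 1i), (-3 - 1i), (-2 + 2i), (-2 - 2i), 3.
Count = 5.
By the argument principle, (1/2πi) ∮_{|z|=R} p'(z)/p(z) dz equals exactly this count.

Number of zeros inside |z| < 4.16227766016838: 5.


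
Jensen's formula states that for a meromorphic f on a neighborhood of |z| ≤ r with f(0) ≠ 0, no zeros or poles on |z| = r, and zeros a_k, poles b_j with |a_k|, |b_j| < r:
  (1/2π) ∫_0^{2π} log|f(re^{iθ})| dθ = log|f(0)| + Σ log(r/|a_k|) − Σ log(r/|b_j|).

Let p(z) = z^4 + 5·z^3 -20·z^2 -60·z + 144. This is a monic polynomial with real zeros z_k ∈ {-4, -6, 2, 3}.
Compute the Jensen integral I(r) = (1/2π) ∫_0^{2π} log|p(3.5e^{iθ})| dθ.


Zeros: -6, -4, 2, 3; r = 3.5.
Inside |z| < r: 2, 3. Outside (|z| ≥ r): -6, -4.
p(0) = 144, so log|p(0)| = log(144) = 4.9698.
Apply Jensen: I(r) = log|p(0)| + Σ_k log(r/|z_k|), summed over zeros inside |z| < r.
  log(r/|z_k|) for z_k = 2: log(3.5/2) = 0.5596
  log(r/|z_k|) for z_k = 3: log(3.5/3) = 0.1542
  Outside zeros (-6, -4) contribute nothing to the Jensen sum.
Sum over inside zeros: 0.7138.
I(r) = log|p(0)| + (inside sum) = 4.9698 + 0.7138 = 5.6836.
Note: since some zeros are outside |z| ≤ r, the simplified n·log(r) form does NOT apply — only the inside zeros contribute.

I(r) ≈ 5.6836.


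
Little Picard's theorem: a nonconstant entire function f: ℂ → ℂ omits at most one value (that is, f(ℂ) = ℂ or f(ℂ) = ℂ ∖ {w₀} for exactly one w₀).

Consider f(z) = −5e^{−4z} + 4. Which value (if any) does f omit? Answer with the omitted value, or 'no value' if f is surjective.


Little Picard bounds the complement of f(ℂ) to at most one point.
e^{−4z} is never zero on ℂ, so -5·e^{−4z} takes every value in ℂ ∖ {0}. Adding 4 shifts the range to ℂ ∖ {4}. Thus f omits exactly the value 4.

Omitted value: 4.


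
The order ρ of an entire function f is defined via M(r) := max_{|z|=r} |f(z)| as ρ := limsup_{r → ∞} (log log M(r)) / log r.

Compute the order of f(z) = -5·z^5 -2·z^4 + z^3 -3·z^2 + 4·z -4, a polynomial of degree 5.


|f(z)| ≤ Σ|c_k|·r^k = O(r^5) as r → ∞. Polynomial growth is O(e^{r^ε}) for every ε > 0 (since r^5/e^{r^ε} → 0), so ρ ≤ ε for all ε > 0, i.e. ρ = 0. Every nonconstant polynomial has order 0.
Therefore ρ = 0.

Order ρ = 0.


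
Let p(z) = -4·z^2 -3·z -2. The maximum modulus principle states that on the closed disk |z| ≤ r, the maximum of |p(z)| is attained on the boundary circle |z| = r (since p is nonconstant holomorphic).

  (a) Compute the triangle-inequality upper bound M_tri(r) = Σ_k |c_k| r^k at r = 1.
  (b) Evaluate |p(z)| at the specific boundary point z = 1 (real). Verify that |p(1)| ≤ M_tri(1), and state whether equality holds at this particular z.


Coefficients: c_0 = -2, c_1 = -3, c_2 = -4. Radius r = 1.
Part (a). Triangle bound: M_tri(r) = Σ_k |c_k| r^k
  = |-2|·1^0 + |-3|·1^1 + |-4|·1^2
  = 2 + 3 + 4 = 9.
This bounds M(r) := max_{|z|=r} |p(z)| from above; equality holds iff all terms c_k z^k can be made to align in phase at a single z on |z|=r.
Part (b). At z = 1 (real, on the circle |z| = r):
  p(1) = (-2)·1^0 + (-3)·1^1 + (-4)·1^2 = -9.
  |p(1)| = 9.
Since all nonzero coefficients share the same sign, |p(1)| = 9 = M_tri(1); the triangle bound is attained at z = 1, so in fact M(r) = 9.

M_tri(1) = 9; |p(1)| = 9; equality at z=1: yes.


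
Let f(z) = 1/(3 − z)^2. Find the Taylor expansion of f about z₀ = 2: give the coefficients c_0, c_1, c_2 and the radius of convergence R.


Let w = z − z₀, so z = z₀ + w.
Then 3 − z = 3 − (z₀ + w) = (3 − z₀) − w = 1 − w.
f(z) = 1/(1 − w)^2 = (1/(1)^2) · (1 − w/(1))^{−2}.
By the binomial series (1−u)^{−2} = Σ_{n≥0} C(n+1, 1) u^n for |u|<1, with u = w/(1):
  c_n = C(n+1, 1) / (1)^(n+2).
  c_0 = 1/(1)^2 = 1.
  c_1 = 2/(1)^3 = 2.
  c_2 = 3/(1)^4 = 3.
The series is valid for |w/d| < 1, i.e. |z − z₀| < |d|.
Radius of convergence: R = |3 − z₀| = |1| = 1 (distance from z₀ to the singularity z = 3).

c_0 = 1, c_1 = 2, c_2 = 3; R = 1.


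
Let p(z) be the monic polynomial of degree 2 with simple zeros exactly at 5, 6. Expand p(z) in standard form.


The polynomial is p(z) = ∏_{α ∈ S} (z − α), where S = {5, 6}.
Expanding the product yields: p(z) = z^2 -11·z + 30.
The resulting polynomial has degree 2 and real coefficients as required.

p(z) = z^2 -11·z + 30.


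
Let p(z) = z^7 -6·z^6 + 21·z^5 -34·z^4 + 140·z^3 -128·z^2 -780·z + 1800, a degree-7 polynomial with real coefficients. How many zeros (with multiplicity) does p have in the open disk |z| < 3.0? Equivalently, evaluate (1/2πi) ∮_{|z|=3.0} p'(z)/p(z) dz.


The zeros of p are: (2 + 1i), (2 - 1i), (-1 + 3i), (-1 - 3i), (3 + 3i), (3 - 3i), -2.
Their magnitudes are: 2.236, 2.236, 3.162, 3.162, 4.243, 4.243, 2.
Zeros with |z| < R = 3.0: (2 + 1i), (2 - 1i), -2.
Count = 3.
By the argument principle, (1/2πi) ∮_{|z|=R} p'(z)/p(z) dz equals exactly this count.

Number of zeros inside |z| < 3.0: 3.


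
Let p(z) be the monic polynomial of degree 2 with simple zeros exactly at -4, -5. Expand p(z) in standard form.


The polynomial is p(z) = ∏_{α ∈ S} (z − α), where S = {-4, -5}.
Expanding the product yields: p(z) = z^2 + 9·z + 20.
The resulting polynomial has degree 2 and real coefficients as required.

p(z) = z^2 + 9·z + 20.


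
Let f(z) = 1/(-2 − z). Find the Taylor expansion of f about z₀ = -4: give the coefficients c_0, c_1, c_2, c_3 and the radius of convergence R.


Let w = z − z₀, so z = z₀ + w.
Then -2 − z = -2 − (z₀ + w) = (-2 − z₀) − w = 2 − w.
f(z) = 1/(2 − w) = (1/(2)) · 1/(1 − w/(2)) = Σ_{n≥0} w^n / (2)^(n+1).
So c_n = 1/(2)^(n+1):
  c_0 = 1/(2)^1 = 1/2.
  c_1 = 1/(2)^2 = 1/4.
  c_2 = 1/(2)^3 = 1/8.
  c_3 = 1/(2)^4 = 1/16.
The series is valid for |w/d| < 1, i.e. |z − z₀| < |d|.
Radius of convergence: R = |-2 − z₀| = |2| = 2 (distance from z₀ to the singularity z = -2).

c_0 = 1/2, c_1 = 1/4, c_2 = 1/8, c_3 = 1/16; R = 2.


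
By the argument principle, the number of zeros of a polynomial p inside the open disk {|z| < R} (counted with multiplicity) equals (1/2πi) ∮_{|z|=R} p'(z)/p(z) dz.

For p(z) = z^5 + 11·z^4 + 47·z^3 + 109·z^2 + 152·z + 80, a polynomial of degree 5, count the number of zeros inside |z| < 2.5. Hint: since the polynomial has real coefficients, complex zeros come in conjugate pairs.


The zeros of p are: (-1 + 2i), (-1 - 2i), -4, -4, -1.
Their magnitudes are: 2.236, 2.236, 4, 4, 1.
Zeros with |z| < R = 2.5: (-1 + 2i), (-1 - 2i), -1.
Count = 3.
By the argument principle, (1/2πi) ∮_{|z|=R} p'(z)/p(z) dz equals exactly this count.

Number of zeros inside |z| < 2.5: 3.


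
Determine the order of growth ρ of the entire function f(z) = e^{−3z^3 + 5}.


|e^{−3z^3 + 5}| = e^{Re(-3·z^3) + 5} ≤ e^{3|z|^3 + 5} = e^{3r^3 + 5} on |z| = r, so ρ ≤ 3. Choosing z on |z|=r so that -3·z^3 is real positive (always possible by picking arg z appropriately) gives |f(z)| = e^{3r^3 + 5}, matching the bound. The additive constant 5 does not affect log log M(r) ~ 3·log r. Hence ρ = 3.
Therefore ρ = 3.

Order ρ = 3.


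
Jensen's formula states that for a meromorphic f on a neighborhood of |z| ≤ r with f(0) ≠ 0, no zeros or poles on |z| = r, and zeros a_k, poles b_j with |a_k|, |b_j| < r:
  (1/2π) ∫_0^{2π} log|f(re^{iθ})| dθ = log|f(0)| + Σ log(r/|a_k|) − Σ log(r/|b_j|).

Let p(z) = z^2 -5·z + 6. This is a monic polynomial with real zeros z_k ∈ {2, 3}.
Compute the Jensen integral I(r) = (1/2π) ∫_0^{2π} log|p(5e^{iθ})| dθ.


Zeros: 2, 3; r = 5.
Inside |z| < r: 2, 3. Outside (|z| ≥ r): ∅.
p(0) = 6, so log|p(0)| = log(6) = 1.7918.
Apply Jensen: I(r) = log|p(0)| + Σ_k log(r/|z_k|), summed over zeros inside |z| < r.
  log(r/|z_k|) for z_k = 2: log(5/2) = 0.9163
  log(r/|z_k|) for z_k = 3: log(5/3) = 0.5108
Sum over inside zeros: 1.4271.
I(r) = log|p(0)| + (inside sum) = 1.7918 + 1.4271 = 3.2189.
Closed form (all zeros inside, monic): I(r) = n·log(r) = 2·log(5) = 3.2189. ✓

I(r) ≈ 3.2189.


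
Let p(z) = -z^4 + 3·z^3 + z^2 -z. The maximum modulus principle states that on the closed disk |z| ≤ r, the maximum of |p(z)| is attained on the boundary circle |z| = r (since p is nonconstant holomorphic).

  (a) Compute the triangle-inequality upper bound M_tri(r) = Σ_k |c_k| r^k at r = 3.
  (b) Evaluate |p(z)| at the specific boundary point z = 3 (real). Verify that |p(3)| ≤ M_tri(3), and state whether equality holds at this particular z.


Coefficients: c_0 = 0, c_1 = -1, c_2 = 1, c_3 = 3, c_4 = -1. Radius r = 3.
Part (a). Triangle bound: M_tri(r) = Σ_k |c_k| r^k
  = |0|·3^0 + |-1|·3^1 + |1|·3^2 + |3|·3^3 + |-1|·3^4
  = 0 + 3 + 9 + 81 + 81 = 174.
This bounds M(r) := max_{|z|=r} |p(z)| from above; equality holds iff all terms c_k z^k can be made to align in phase at a single z on |z|=r.
Part (b). At z = 3 (real, on the circle |z| = r):
  p(3) = (0)·3^0 + (-1)·3^1 + (1)·3^2 + (3)·3^3 + (-1)·3^4 = 6.
  |p(3)| = 6.
Check: |p(3)| = 6 ≤ 174 = M_tri(3). ✓ Equality does not hold at z = 3 (the coefficients have mixed signs, so the terms do not all align in phase there).

M_tri(3) = 174; |p(3)| = 6; equality at z=3: no.


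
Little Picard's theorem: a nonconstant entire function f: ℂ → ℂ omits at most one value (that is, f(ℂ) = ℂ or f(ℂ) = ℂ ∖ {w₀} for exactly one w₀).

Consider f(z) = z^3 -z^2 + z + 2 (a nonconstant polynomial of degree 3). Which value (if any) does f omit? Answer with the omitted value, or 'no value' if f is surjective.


Little Picard bounds the complement of f(ℂ) to at most one point.
For every w ∈ ℂ, the equation p(z) − w = 0 is a nonconstant polynomial in z and hence has at least one root by the fundamental theorem of algebra. So p is surjective onto ℂ, omitting no value.

Omitted value: no value.


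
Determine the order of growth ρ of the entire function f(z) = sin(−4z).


sin(w) is a linear combination of e^{iw} and e^{−iw} (or e^w, e^{−w} in the hyperbolic case), so |sin(w)| ≤ e^{|w|}. With w = −4z, |w| ≤ 4|z| + 0 = 4r + 0 on |z| = r, giving M(r) ≤ e^{4r + 0}, so ρ ≤ 1. On a suitable ray (z = it for sin/cos; z = t for sinh/cosh, t real → ∞), |sin(−4z)| grows like e^{4|t|}/2, so ρ ≥ 1. Hence ρ = 1.
Therefore ρ = 1.

Order ρ = 1.


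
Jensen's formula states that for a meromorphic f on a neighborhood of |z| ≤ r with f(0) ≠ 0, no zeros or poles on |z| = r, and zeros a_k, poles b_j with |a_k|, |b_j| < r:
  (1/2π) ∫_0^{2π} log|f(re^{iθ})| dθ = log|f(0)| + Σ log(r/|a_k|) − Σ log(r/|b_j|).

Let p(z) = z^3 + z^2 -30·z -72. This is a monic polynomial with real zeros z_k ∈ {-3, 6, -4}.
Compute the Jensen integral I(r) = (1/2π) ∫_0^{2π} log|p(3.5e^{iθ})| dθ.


Zeros: -4, -3, 6; r = 3.5.
Inside |z| < r: -3. Outside (|z| ≥ r): -4, 6.
p(0) = -72, so log|p(0)| = log(72) = 4.2767.
Apply Jensen: I(r) = log|p(0)| + Σ_k log(r/|z_k|), summed over zeros inside |z| < r.
  log(r/|z_k|) for z_k = -3: log(3.5/3) = 0.1542
  Outside zeros (-4, 6) contribute nothing to the Jensen sum.
Sum over inside zeros: 0.1542.
I(r) = log|p(0)| + (inside sum) = 4.2767 + 0.1542 = 4.4308.
Note: since some zeros are outside |z| ≤ r, the simplified n·log(r) form does NOT apply — only the inside zeros contribute.

I(r) ≈ 4.4308.


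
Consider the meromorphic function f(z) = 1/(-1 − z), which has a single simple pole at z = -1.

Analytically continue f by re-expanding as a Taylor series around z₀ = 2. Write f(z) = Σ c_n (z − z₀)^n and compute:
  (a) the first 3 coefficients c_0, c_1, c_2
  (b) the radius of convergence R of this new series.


Let w = z − z₀, so z = z₀ + w.
Then -1 − z = -1 − (z₀ + w) = (-1 − z₀) − w = -3 − w.
f(z) = 1/(-3 − w) = (1/(-3)) · 1/(1 − w/(-3)) = Σ_{n≥0} w^n / (-3)^(n+1).
So c_n = 1/(-3)^(n+1):
  c_0 = 1/(-3)^1 = -1/3.
  c_1 = 1/(-3)^2 = 1/9.
  c_2 = 1/(-3)^3 = -1/27.
The series is valid for |w/d| < 1, i.e. |z − z₀| < |d|.
Radius of convergence: R = |-1 − z₀| = |-3| = 3 (distance from z₀ to the singularity z = -1).

c_0 = -1/3, c_1 = 1/9, c_2 = -1/27; R = 3.


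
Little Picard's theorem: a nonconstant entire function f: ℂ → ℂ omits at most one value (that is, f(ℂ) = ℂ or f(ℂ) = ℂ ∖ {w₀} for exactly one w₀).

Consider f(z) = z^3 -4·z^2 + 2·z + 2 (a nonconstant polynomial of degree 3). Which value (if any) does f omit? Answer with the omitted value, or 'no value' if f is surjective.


Little Picard bounds the complement of f(ℂ) to at most one point.
For every w ∈ ℂ, the equation p(z) − w = 0 is a nonconstant polynomial in z and hence has at least one root by the fundamental theorem of algebra. So p is surjective onto ℂ, omitting no value.

Omitted value: no value.


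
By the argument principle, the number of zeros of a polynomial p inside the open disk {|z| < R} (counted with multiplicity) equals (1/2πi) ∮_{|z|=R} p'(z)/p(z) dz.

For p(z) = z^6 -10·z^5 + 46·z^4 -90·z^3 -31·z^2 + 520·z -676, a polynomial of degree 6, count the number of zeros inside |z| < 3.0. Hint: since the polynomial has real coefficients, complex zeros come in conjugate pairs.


The zeros of p are: (3 + 2i), (3 - 2i), (2 + 3i), (2 - 3i), 2, -2.
Their magnitudes are: 3.606, 3.606, 3.606, 3.606, 2, 2.
Zeros with |z| < R = 3.0: 2, -2.
Count = 2.
By the argument principle, (1/2πi) ∮_{|z|=R} p'(z)/p(z) dz equals exactly this count.

Number of zeros inside |z| < 3.0: 2.


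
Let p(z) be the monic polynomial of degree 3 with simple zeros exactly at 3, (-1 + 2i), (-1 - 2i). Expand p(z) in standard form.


The polynomial is p(z) = ∏_{α ∈ S} (z − α), where S = {3, (-1 + 2i), (-1 - 2i)}.
Expanding the product yields: p(z) = z^3 -z^2 -z -15.
Note conjugate pairs combine to real quadratics: (z − (-1+2i))(z − (-1−2i)) = z² + 2z + 5.
The resulting polynomial has degree 3 and real coefficients as required.

p(z) = z^3 -z^2 -z -15.


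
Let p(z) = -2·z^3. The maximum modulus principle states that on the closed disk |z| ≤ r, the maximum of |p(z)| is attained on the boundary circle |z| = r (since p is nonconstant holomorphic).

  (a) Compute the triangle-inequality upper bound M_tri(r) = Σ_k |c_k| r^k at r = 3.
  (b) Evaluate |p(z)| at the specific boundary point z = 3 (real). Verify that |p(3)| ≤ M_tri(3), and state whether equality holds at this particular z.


Coefficients: c_0 = 0, c_1 = 0, c_2 = 0, c_3 = -2. Radius r = 3.
Part (a). Triangle bound: M_tri(r) = Σ_k |c_k| r^k
  = |0|·3^0 + |0|·3^1 + |0|·3^2 + |-2|·3^3
  = 0 + 0 + 0 + 54 = 54.
This bounds M(r) := max_{|z|=r} |p(z)| from above; equality holds iff all terms c_k z^k can be made to align in phase at a single z on |z|=r.
Part (b). At z = 3 (real, on the circle |z| = r):
  p(3) = (0)·3^0 + (0)·3^1 + (0)·3^2 + (-2)·3^3 = -54.
  |p(3)| = 54.
Since all nonzero coefficients share the same sign, |p(3)| = 54 = M_tri(3); the triangle bound is attained at z = 3, so in fact M(r) = 54.

M_tri(3) = 54; |p(3)| = 54; equality at z=3: yes.


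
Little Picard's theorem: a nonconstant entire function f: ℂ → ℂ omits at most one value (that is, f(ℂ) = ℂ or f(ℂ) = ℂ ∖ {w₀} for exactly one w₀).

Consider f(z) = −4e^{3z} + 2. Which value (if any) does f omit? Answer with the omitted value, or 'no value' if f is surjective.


Little Picard bounds the complement of f(ℂ) to at most one point.
e^{3z} is never zero on ℂ, so -4·e^{3z} takes every value in ℂ ∖ {0}. Adding 2 shifts the range to ℂ ∖ {2}. Thus f omits exactly the value 2.

Omitted value: 2.


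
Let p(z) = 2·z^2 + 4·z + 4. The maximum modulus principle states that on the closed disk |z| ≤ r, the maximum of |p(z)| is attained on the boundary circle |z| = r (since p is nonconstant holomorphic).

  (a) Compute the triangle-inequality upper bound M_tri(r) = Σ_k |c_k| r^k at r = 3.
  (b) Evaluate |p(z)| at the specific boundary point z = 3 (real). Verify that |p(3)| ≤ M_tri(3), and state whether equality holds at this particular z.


Coefficients: c_0 = 4, c_1 = 4, c_2 = 2. Radius r = 3.
Part (a). Triangle bound: M_tri(r) = Σ_k |c_k| r^k
  = |4|·3^0 + |4|·3^1 + |2|·3^2
  = 4 + 12 + 18 = 34.
This bounds M(r) := max_{|z|=r} |p(z)| from above; equality holds iff all terms c_k z^k can be made to align in phase at a single z on |z|=r.
Part (b). At z = 3 (real, on the circle |z| = r):
  p(3) = (4)·3^0 + (4)·3^1 + (2)·3^2 = 34.
  |p(3)| = 34.
Since all nonzero coefficients share the same sign, |p(3)| = 34 = M_tri(3); the triangle bound is attained at z = 3, so in fact M(r) = 34.

M_tri(3) = 34; |p(3)| = 34; equality at z=3: yes.


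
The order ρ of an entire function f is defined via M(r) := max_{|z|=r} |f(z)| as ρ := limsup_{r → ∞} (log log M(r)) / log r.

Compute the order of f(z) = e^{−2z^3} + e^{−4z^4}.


Each summand is entire of order 3 and 4 respectively (as in the single-exponential case). The order of a sum is at most the max of the orders, so ρ ≤ 4. For the lower bound: on |z|=r choose arg z so that -4z^4 is real positive; then |e^{-4z^4}| = e^{4r^4} while |e^{-2z^3}| ≤ e^{2r^3} = o(e^{4r^4}). So |f| ≥ e^{4r^4}(1 − o(1)) and ρ ≥ 4. Hence ρ = max(3, 4) = 4.
Therefore ρ = 4.

Order ρ = 4.


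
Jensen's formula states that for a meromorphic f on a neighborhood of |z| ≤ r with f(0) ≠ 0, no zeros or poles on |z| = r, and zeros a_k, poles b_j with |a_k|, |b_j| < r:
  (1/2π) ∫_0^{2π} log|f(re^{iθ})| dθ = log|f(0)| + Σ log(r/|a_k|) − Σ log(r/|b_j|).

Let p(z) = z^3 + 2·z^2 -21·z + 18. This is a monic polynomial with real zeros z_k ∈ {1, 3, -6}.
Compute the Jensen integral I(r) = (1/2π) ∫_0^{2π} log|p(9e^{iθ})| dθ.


Zeros: -6, 1, 3; r = 9.
Inside |z| < r: -6, 1, 3. Outside (|z| ≥ r): ∅.
p(0) = 18, so log|p(0)| = log(18) = 2.8904.
Apply Jensen: I(r) = log|p(0)| + Σ_k log(r/|z_k|), summed over zeros inside |z| < r.
  log(r/|z_k|) for z_k = 1: log(9/1) = 2.1972
  log(r/|z_k|) for z_k = 3: log(9/3) = 1.0986
  log(r/|z_k|) for z_k = -6: log(9/6) = 0.4055
Sum over inside zeros: 3.7013.
I(r) = log|p(0)| + (inside sum) = 2.8904 + 3.7013 = 6.5917.
Closed form (all zeros inside, monic): I(r) = n·log(r) = 3·log(9) = 6.5917. ✓

I(r) ≈ 6.5917.


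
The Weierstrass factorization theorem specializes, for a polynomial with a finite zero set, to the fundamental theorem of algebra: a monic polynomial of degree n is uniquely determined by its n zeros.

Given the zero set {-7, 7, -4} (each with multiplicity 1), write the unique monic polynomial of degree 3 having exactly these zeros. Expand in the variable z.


The polynomial is p(z) = ∏_{α ∈ S} (z − α), where S = {-7, 7, -4}.
Expanding the product yields: p(z) = z^3 + 4·z^2 -49·z -196.
The resulting polynomial has degree 3 and real coefficients as required.

p(z) = z^3 + 4·z^2 -49·z -196.


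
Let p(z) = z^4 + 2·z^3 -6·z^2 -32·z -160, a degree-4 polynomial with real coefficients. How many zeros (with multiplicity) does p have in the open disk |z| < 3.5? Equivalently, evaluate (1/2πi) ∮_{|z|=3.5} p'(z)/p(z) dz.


The zeros of p are: (-1 + 3i), (-1 - 3i), 4, -4.
Their magnitudes are: 3.162, 3.162, 4, 4.
Zeros with |z| < R = 3.5: (-1 + 3i), (-1 - 3i).
Count = 2.
By the argument principle, (1/2πi) ∮_{|z|=R} p'(z)/p(z) dz equals exactly this count.

Number of zeros inside |z| < 3.5: 2.


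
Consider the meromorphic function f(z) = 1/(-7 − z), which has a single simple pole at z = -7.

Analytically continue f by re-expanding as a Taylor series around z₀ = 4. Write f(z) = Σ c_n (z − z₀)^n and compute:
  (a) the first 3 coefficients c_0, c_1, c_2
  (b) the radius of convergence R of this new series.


Let w = z − z₀, so z = z₀ + w.
Then -7 − z = -7 − (z₀ + w) = (-7 − z₀) − w = -11 − w.
f(z) = 1/(-11 − w) = (1/(-11)) · 1/(1 − w/(-11)) = Σ_{n≥0} w^n / (-11)^(n+1).
So c_n = 1/(-11)^(n+1):
  c_0 = 1/(-11)^1 = -1/11.
  c_1 = 1/(-11)^2 = 1/121.
  c_2 = 1/(-11)^3 = -1/1331.
The series is valid for |w/d| < 1, i.e. |z − z₀| < |d|.
Radius of convergence: R = |-7 − z₀| = |-11| = 11 (distance from z₀ to the singularity z = -7).

c_0 = -1/11, c_1 = 1/121, c_2 = -1/1331; R = 11.


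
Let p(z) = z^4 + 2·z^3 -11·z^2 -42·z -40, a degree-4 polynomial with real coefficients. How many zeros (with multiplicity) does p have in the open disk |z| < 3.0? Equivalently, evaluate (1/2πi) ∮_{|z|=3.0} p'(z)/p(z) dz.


The zeros of p are: (-2 + 1i), (-2 - 1i), -2, 4.
Their magnitudes are: 2.236, 2.236, 2, 4.
Zeros with |z| < R = 3.0: (-2 + 1i), (-2 - 1i), -2.
Count = 3.
By the argument principle, (1/2πi) ∮_{|z|=R} p'(z)/p(z) dz equals exactly this count.

Number of zeros inside |z| < 3.0: 3.
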